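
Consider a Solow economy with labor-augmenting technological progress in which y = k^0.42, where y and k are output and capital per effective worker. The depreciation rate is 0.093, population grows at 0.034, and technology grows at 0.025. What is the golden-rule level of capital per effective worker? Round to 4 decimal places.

Capital per effective worker breaks even when investment replaces (n + g + δ)·k; here n + g + δ = 0.152.
Maximizing c = f(k) − (n+g+δ)·k gives f'(k) = n+g+δ, i.e. 0.42·k^(0.42−1) = 0.152, so k_gold = (0.42/0.152)^(1/0.58) ≈ 5.7683.

k_gold ≈ 5.7683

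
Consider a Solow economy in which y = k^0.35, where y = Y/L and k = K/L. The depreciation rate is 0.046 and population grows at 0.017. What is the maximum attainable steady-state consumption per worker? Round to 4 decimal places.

n + δ = 0.017 + 0.046 = 0.063.
Golden rule sets MPK = n+δ: 0.35·k^(0.35−1) = 0.063, so k_gold = (0.35/0.063)^(1/0.65) ≈ 13.9873.
y_gold = 13.9873^0.35 ≈ 2.5177.
c_gold = y_gold − (n+δ)·k_gold = 2.5177 − 0.063·13.9873 ≈ 1.6365.

c_gold ≈ 1.6365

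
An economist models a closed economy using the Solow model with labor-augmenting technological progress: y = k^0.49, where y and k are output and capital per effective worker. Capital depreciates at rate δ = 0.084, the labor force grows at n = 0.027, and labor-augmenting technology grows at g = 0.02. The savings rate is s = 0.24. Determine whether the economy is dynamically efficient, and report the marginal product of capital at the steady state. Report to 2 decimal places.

The effective depreciation rate is n + g + δ = 0.027 + 0.02 + 0.084 = 0.131.
Steady-state k*: s·k^0.49 = 0.131·k gives k* = (0.24/0.131)^(1/0.51) ≈ 3.2777.
MPK = 0.49·3.2777^(-0.51) ≈ 0.2675.
MPK > n+g+δ = 0.131, so the economy is dynamically efficient (under-saving).

dynamically efficient; MPK ≈ 0.27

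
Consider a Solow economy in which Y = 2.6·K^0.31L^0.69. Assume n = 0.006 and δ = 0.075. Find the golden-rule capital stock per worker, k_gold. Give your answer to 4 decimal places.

k_gold ≈ 27.9357

Break-even investment rate: n + δ = 0.006 + 0.075 = 0.081.
At the golden rule the marginal product of capital equals n+δ: 0.31·2.6·k^(0.31−1) = 0.081. Solving, k_gold = (0.31·2.6/0.081)^(1/0.69) ≈ 27.9357.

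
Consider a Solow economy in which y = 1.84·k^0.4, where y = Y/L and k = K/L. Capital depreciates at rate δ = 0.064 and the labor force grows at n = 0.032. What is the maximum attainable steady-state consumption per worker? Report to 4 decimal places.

c_gold ≈ 4.2925

Break-even investment rate: n + δ = 0.032 + 0.064 = 0.096.
At the golden rule the marginal product of capital equals n+δ: 0.4·1.84·k^(0.4−1) = 0.096. Solving, k_gold = (0.4·1.84/0.096)^(1/0.6) ≈ 29.8088.
y_gold = 1.84·29.8088^0.4 ≈ 7.1541.
c_gold = y_gold − (n+δ)·k_gold = 7.1541 − 0.096·29.8088 ≈ 4.2925.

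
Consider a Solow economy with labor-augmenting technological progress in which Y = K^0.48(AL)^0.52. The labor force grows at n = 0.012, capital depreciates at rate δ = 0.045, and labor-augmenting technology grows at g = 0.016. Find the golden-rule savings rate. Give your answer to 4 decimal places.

s_gold = 0.4800

n + g + δ = 0.012 + 0.016 + 0.045 = 0.073.
At the golden rule MPK = n+g+δ, and in any Cobb-Douglas steady state s = (n+g+δ)·k/y = MPK·k/y = capital's share 0.48.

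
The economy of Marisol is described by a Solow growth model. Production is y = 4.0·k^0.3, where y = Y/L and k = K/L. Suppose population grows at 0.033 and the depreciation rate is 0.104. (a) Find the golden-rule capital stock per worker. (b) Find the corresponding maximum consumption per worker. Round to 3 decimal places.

(a) k_gold ≈ 22.201; (b) c_gold ≈ 7.097

The effective depreciation rate is n + δ = 0.033 + 0.104 = 0.137.
At the golden rule the marginal product of capital equals n+δ: 0.3·4.0·k^(0.3−1) = 0.137. Solving, k_gold = (0.3·4.0/0.137)^(1/0.7) ≈ 22.2010.
y_gold = 4.0·22.2010^0.3 ≈ 10.1385; c_gold = y_gold − 0.137·k_gold ≈ 7.0969.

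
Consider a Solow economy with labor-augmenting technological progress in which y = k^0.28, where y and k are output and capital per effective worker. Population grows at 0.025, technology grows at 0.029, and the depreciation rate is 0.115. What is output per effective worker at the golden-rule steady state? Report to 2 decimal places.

n + g + δ = 0.025 + 0.029 + 0.115 = 0.169.
Golden rule sets MPK = n+g+δ: 0.28·k^(0.28−1) = 0.169, so k_gold = (0.28/0.169)^(1/0.72) ≈ 2.0162.
Output: y_gold = k_gold^0.28 = 2.0162^0.28 ≈ 1.2169.

y_gold ≈ 1.22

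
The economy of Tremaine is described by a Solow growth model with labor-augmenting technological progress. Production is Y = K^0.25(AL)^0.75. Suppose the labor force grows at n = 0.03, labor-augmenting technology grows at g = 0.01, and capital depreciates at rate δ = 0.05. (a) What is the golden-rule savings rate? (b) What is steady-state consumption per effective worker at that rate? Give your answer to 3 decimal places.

Break-even investment rate: n + g + δ = 0.03 + 0.01 + 0.05 = 0.09.
For Cobb-Douglas, s_gold equals capital's share: s_gold = 0.25.
At the golden rule the marginal product of capital equals n+g+δ: 0.25·k^(0.25−1) = 0.09. Solving, k_gold = (0.25/0.09)^(1/0.75) ≈ 3.9048.
y_gold = 3.9048^0.25 ≈ 1.4057; c_gold = (1−0.25)·y_gold ≈ 1.0543.

(a) s_gold = 0.250; (b) c_gold ≈ 1.054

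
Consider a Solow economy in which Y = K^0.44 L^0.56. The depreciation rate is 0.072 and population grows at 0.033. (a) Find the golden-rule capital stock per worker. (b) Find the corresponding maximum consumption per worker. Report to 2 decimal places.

(a) k_gold ≈ 12.92; (b) c_gold ≈ 1.73

Capital per worker breaks even when investment replaces (n + δ)·k; here n + δ = 0.105.
Maximizing c = f(k) − (n+δ)·k gives f'(k) = n+δ, i.e. 0.44·k^(0.44−1) = 0.105, so k_gold = (0.44/0.105)^(1/0.56) ≈ 12.9177.
y_gold = 12.9177^0.44 ≈ 3.0826; c_gold = y_gold − 0.105·k_gold ≈ 1.7263.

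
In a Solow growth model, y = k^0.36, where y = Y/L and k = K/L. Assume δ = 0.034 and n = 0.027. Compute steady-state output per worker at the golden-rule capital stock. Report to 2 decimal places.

y_gold ≈ 2.71

n + δ = 0.027 + 0.034 = 0.061.
Setting f'(k) = n+δ gives 0.36·k^(0.36−1) = 0.061, hence k_gold = (0.36/0.061)^(1/0.64) ≈ 16.0193.
Output: y_gold = k_gold^0.36 = 16.0193^0.36 ≈ 2.7144.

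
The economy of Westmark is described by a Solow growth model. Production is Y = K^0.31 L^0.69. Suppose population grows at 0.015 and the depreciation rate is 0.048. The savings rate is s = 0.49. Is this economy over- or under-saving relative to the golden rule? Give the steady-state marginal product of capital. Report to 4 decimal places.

The effective depreciation rate is n + δ = 0.015 + 0.048 = 0.063.
Steady-state k*: s·k^0.31 = 0.063·k gives k* = (0.49/0.063)^(1/0.69) ≈ 19.5477.
MPK = 0.31·19.5477^(-0.69) ≈ 0.0399.
MPK < n+δ = 0.063, so the economy is dynamically inefficient (over-saving).

over-saving; MPK ≈ 0.0399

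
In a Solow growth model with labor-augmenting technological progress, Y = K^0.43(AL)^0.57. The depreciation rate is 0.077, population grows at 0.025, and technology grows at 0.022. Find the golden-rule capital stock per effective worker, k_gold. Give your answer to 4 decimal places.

k_gold ≈ 8.8603

Break-even investment rate: n + g + δ = 0.025 + 0.022 + 0.077 = 0.124.
At the golden rule the marginal product of capital equals n+g+δ: 0.43·k^(0.43−1) = 0.124. Solving, k_gold = (0.43/0.124)^(1/0.57) ≈ 8.8603.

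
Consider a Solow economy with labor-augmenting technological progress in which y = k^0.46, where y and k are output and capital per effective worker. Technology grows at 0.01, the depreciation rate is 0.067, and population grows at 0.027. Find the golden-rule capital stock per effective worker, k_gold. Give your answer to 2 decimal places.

n + g + δ = 0.027 + 0.01 + 0.067 = 0.104.
Setting f'(k) = n+g+δ gives 0.46·k^(0.46−1) = 0.104, hence k_gold = (0.46/0.104)^(1/0.54) ≈ 15.6959.

k_gold ≈ 15.70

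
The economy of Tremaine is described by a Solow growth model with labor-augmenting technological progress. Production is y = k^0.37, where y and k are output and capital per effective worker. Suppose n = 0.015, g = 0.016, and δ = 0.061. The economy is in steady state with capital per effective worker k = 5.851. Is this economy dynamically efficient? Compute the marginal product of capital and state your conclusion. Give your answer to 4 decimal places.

Break-even investment rate: n + g + δ = 0.015 + 0.016 + 0.061 = 0.092.
MPK = 0.37·k^(0.37−1) = 0.37·5.851^(-0.63) ≈ 0.1216.
MPK > 0.092, so the economy is dynamically efficient (under-saving).

dynamically efficient; MPK ≈ 0.1216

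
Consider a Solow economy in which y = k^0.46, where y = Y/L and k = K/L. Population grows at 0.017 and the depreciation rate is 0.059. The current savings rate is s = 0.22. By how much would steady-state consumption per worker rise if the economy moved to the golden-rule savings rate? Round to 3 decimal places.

The effective depreciation rate is n + δ = 0.017 + 0.059 = 0.076.
Current steady state (s = 0.22): k* = (0.22/0.076)^(1/0.54) ≈ 7.1587, y* = 7.1587^0.46 ≈ 2.4730, c* = (1−0.22)·2.4730 ≈ 1.9289.
At the golden rule the marginal product of capital equals n+δ: 0.46·k^(0.46−1) = 0.076. Solving, k_gold = (0.46/0.076)^(1/0.54) ≈ 28.0572.
y_gold = 28.0572^0.46 ≈ 4.6355, c_gold = y_gold − 0.076·k_gold ≈ 2.5032.
Gain: Δc = 2.5032 − 1.9289 ≈ 0.5743.

Δc ≈ 0.574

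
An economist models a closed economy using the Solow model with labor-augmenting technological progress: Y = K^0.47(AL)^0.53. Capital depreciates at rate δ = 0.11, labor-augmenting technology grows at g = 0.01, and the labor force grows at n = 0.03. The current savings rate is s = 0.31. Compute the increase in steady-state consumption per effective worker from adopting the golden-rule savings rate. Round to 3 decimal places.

Break-even investment rate: n + g + δ = 0.03 + 0.01 + 0.11 = 0.15.
Current steady state (s = 0.31): k* = (0.31/0.15)^(1/0.53) ≈ 3.9341, y* = 3.9341^0.47 ≈ 1.9036, c* = (1−0.31)·1.9036 ≈ 1.3135.
Golden rule sets MPK = n+g+δ: 0.47·k^(0.47−1) = 0.15, so k_gold = (0.47/0.15)^(1/0.53) ≈ 8.6270.
y_gold = 8.6270^0.47 ≈ 2.7533, c_gold = y_gold − 0.15·k_gold ≈ 1.4593.
Gain: Δc = 1.4593 − 1.3135 ≈ 0.1458.

Δc ≈ 0.146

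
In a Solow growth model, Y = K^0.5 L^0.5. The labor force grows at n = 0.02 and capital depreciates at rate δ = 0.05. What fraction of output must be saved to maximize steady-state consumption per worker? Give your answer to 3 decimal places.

n + δ = 0.02 + 0.05 = 0.07.
At the golden rule MPK = n+δ, and in any Cobb-Douglas steady state s = (n+δ)·k/y = MPK·k/y = capital's share 0.5.

s_gold = 0.500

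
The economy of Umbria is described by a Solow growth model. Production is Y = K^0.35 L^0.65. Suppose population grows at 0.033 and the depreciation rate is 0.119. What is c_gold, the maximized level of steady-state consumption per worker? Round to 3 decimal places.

Capital per worker breaks even when investment replaces (n + δ)·k; here n + δ = 0.152.
At the golden rule the marginal product of capital equals n+δ: 0.35·k^(0.35−1) = 0.152. Solving, k_gold = (0.35/0.152)^(1/0.65) ≈ 3.6080.
y_gold = 3.6080^0.35 ≈ 1.5669.
c_gold = y_gold − (n+δ)·k_gold = 1.5669 − 0.152·3.6080 ≈ 1.0185.

c_gold ≈ 1.018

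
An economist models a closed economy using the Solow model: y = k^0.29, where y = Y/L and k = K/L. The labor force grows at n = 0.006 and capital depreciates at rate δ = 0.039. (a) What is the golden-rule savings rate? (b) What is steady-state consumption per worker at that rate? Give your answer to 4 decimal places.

n + δ = 0.006 + 0.039 = 0.045.
For Cobb-Douglas, s_gold equals capital's share: s_gold = 0.29.
Setting f'(k) = n+δ gives 0.29·k^(0.29−1) = 0.045, hence k_gold = (0.29/0.045)^(1/0.71) ≈ 13.7942.
y_gold = 13.7942^0.29 ≈ 2.1405; c_gold = (1−0.29)·y_gold ≈ 1.5197.

(a) s_gold = 0.2900; (b) c_gold ≈ 1.5197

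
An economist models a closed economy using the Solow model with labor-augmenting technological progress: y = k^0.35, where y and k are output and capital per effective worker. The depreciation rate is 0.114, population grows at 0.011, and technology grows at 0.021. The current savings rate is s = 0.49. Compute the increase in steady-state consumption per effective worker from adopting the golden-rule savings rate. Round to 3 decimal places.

Δc ≈ 0.062

n + g + δ = 0.011 + 0.021 + 0.114 = 0.146.
Current steady state (s = 0.49): k* = (0.49/0.146)^(1/0.65) ≈ 6.4415, y* = 6.4415^0.35 ≈ 1.9193, c* = (1−0.49)·1.9193 ≈ 0.9789.
Maximizing c = f(k) − (n+g+δ)·k gives f'(k) = n+g+δ, i.e. 0.35·k^(0.35−1) = 0.146, so k_gold = (0.35/0.146)^(1/0.65) ≈ 3.8386.
y_gold = 3.8386^0.35 ≈ 1.6013, c_gold = y_gold − 0.146·k_gold ≈ 1.0408.
Gain: Δc = 1.0408 − 0.9789 ≈ 0.0620.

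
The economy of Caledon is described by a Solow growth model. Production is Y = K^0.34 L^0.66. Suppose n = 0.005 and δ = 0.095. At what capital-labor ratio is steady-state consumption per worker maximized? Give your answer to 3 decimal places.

Capital per worker breaks even when investment replaces (n + δ)·k; here n + δ = 0.1.
Setting f'(k) = n+δ gives 0.34·k^(0.34−1) = 0.1, hence k_gold = (0.34/0.1)^(1/0.66) ≈ 6.3866.

k_gold ≈ 6.387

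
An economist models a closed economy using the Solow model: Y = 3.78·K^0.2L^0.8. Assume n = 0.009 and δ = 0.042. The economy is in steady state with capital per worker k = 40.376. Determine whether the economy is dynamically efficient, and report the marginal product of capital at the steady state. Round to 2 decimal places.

n + δ = 0.009 + 0.042 = 0.051.
MPK = 0.2·3.78·k^(0.2−1) = 0.2·3.78·40.376^(-0.8) ≈ 0.0392.
MPK < 0.051, so the economy is dynamically inefficient (over-saving).

dynamically inefficient; MPK ≈ 0.04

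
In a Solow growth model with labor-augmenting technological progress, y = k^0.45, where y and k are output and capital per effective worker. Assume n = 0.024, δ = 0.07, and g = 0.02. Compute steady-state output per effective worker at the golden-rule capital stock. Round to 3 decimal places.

y_gold ≈ 3.075

The effective depreciation rate is n + g + δ = 0.024 + 0.02 + 0.07 = 0.114.
Maximizing c = f(k) − (n+g+δ)·k gives f'(k) = n+g+δ, i.e. 0.45·k^(0.45−1) = 0.114, so k_gold = (0.45/0.114)^(1/0.55) ≈ 12.1394.
Output: y_gold = k_gold^0.45 = 12.1394^0.45 ≈ 3.0753.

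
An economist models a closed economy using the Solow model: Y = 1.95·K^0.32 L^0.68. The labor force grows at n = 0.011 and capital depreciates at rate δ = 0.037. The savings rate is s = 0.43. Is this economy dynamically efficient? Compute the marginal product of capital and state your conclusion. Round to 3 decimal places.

dynamically inefficient; MPK ≈ 0.036

Break-even investment rate: n + δ = 0.011 + 0.037 = 0.048.
Steady-state k*: s·A·k^0.32 = 0.048·k gives k* = (0.43·1.95/0.048)^(1/0.68) ≈ 67.1206.
MPK = 0.32·1.95·67.1206^(-0.68) ≈ 0.0357.
MPK < n+δ = 0.048, so the economy is dynamically inefficient (over-saving).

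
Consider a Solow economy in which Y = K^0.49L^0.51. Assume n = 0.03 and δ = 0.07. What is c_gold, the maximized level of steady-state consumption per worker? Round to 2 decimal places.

c_gold ≈ 2.35

Break-even investment rate: n + δ = 0.03 + 0.07 = 0.1.
At the golden rule the marginal product of capital equals n+δ: 0.49·k^(0.49−1) = 0.1. Solving, k_gold = (0.49/0.1)^(1/0.51) ≈ 22.5593.
y_gold = 22.5593^0.49 ≈ 4.6039.
c_gold = y_gold − (n+δ)·k_gold = 4.6039 − 0.1·22.5593 ≈ 2.3480.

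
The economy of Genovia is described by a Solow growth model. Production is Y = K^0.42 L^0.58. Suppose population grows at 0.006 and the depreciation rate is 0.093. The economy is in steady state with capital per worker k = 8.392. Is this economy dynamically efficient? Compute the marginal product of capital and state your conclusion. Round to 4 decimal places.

dynamically efficient; MPK ≈ 0.1223

n + δ = 0.006 + 0.093 = 0.099.
MPK = 0.42·k^(0.42−1) = 0.42·8.392^(-0.58) ≈ 0.1223.
MPK > 0.099, so the economy is dynamically efficient (under-saving).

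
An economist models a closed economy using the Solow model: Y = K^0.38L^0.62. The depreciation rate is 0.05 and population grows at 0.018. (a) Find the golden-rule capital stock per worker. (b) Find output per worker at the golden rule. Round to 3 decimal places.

Break-even investment rate: n + δ = 0.018 + 0.05 = 0.068.
Golden rule sets MPK = n+δ: 0.38·k^(0.38−1) = 0.068, so k_gold = (0.38/0.068)^(1/0.62) ≈ 16.0429.
y_gold = 16.0429^0.38 ≈ 2.8708.

(a) k_gold ≈ 16.043; (b) y_gold ≈ 2.871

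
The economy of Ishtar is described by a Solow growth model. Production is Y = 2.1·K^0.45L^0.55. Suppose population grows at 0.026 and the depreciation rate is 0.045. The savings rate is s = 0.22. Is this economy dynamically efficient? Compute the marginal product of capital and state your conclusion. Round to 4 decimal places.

The effective depreciation rate is n + δ = 0.026 + 0.045 = 0.071.
Steady-state k*: s·A·k^0.45 = 0.071·k gives k* = (0.22·2.1/0.071)^(1/0.55) ≈ 30.1217.
MPK = 0.45·2.1·30.1217^(-0.55) ≈ 0.1452.
MPK > n+δ = 0.071, so the economy is dynamically efficient (under-saving).

dynamically efficient; MPK ≈ 0.1452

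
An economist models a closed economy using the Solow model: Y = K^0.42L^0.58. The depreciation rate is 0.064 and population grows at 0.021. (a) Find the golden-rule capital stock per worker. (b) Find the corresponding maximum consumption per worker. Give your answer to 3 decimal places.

(a) k_gold ≈ 15.713; (b) c_gold ≈ 1.844

The effective depreciation rate is n + δ = 0.021 + 0.064 = 0.085.
Golden rule sets MPK = n+δ: 0.42·k^(0.42−1) = 0.085, so k_gold = (0.42/0.085)^(1/0.58) ≈ 15.7130.
y_gold = 15.7130^0.42 ≈ 3.1800; c_gold = y_gold − 0.085·k_gold ≈ 1.8444.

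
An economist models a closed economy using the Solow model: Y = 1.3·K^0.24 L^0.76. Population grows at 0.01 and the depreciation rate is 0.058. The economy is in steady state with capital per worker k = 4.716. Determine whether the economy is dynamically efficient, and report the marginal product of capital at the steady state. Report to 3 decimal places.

n + δ = 0.01 + 0.058 = 0.068.
MPK = 0.24·1.3·k^(0.24−1) = 0.24·1.3·4.716^(-0.76) ≈ 0.0960.
MPK > 0.068, so the economy is dynamically efficient (under-saving).

dynamically efficient; MPK ≈ 0.096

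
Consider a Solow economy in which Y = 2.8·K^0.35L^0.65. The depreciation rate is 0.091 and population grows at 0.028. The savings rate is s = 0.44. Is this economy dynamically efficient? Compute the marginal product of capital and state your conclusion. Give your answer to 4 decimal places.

The effective depreciation rate is n + δ = 0.028 + 0.091 = 0.119.
Steady-state k*: s·A·k^0.35 = 0.119·k gives k* = (0.44·2.8/0.119)^(1/0.65) ≈ 36.4449.
MPK = 0.35·2.8·36.4449^(-0.65) ≈ 0.0947.
MPK < n+δ = 0.119, so the economy is dynamically inefficient (over-saving).

dynamically inefficient; MPK ≈ 0.0947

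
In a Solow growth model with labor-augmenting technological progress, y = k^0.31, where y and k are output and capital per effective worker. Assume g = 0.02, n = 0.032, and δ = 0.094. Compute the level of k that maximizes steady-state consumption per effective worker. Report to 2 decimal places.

n + g + δ = 0.032 + 0.02 + 0.094 = 0.146.
Setting f'(k) = n+g+δ gives 0.31·k^(0.31−1) = 0.146, hence k_gold = (0.31/0.146)^(1/0.69) ≈ 2.9780.

k_gold ≈ 2.98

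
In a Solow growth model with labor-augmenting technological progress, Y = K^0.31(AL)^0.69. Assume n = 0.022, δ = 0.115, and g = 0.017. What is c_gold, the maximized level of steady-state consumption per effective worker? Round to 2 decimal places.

n + g + δ = 0.022 + 0.017 + 0.115 = 0.154.
At the golden rule the marginal product of capital equals n+g+δ: 0.31·k^(0.31−1) = 0.154. Solving, k_gold = (0.31/0.154)^(1/0.69) ≈ 2.7564.
y_gold = 2.7564^0.31 ≈ 1.3693.
c_gold = y_gold − (n+g+δ)·k_gold = 1.3693 − 0.154·2.7564 ≈ 0.9448.

c_gold ≈ 0.94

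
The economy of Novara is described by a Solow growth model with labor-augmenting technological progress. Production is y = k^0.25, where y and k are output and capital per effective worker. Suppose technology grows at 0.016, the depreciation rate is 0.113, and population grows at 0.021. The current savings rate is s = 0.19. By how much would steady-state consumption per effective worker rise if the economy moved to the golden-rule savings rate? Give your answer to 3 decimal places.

n + g + δ = 0.021 + 0.016 + 0.113 = 0.15.
Current steady state (s = 0.19): k* = (0.19/0.15)^(1/0.75) ≈ 1.3705, y* = 1.3705^0.25 ≈ 1.0820, c* = (1−0.19)·1.0820 ≈ 0.8764.
Setting f'(k) = n+g+δ gives 0.25·k^(0.25−1) = 0.15, hence k_gold = (0.25/0.15)^(1/0.75) ≈ 1.9761.
y_gold = 1.9761^0.25 ≈ 1.1856, c_gold = y_gold − 0.15·k_gold ≈ 0.8892.
Gain: Δc = 0.8892 − 0.8764 ≈ 0.0128.

Δc ≈ 0.013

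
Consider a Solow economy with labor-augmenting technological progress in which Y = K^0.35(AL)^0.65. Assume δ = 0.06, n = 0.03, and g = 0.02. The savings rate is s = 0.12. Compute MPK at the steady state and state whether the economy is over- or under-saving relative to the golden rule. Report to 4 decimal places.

The effective depreciation rate is n + g + δ = 0.03 + 0.02 + 0.06 = 0.11.
Steady-state k*: s·k^0.35 = 0.11·k gives k* = (0.12/0.11)^(1/0.65) ≈ 1.1432.
MPK = 0.35·1.1432^(-0.65) ≈ 0.3208.
MPK > n+g+δ = 0.11, so the economy is dynamically efficient (under-saving).

under-saving; MPK ≈ 0.3208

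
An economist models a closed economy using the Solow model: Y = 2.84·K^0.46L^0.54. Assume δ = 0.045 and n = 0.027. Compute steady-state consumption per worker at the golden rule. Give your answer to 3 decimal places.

Capital per worker breaks even when investment replaces (n + δ)·k; here n + δ = 0.072.
Maximizing c = f(k) − (n+δ)·k gives f'(k) = n+δ, i.e. 0.46·2.84·k^(0.46−1) = 0.072, so k_gold = (0.46·2.84/0.072)^(1/0.54) ≈ 214.2924.
y_gold = 2.84·214.2924^0.46 ≈ 33.5414.
c_gold = y_gold − (n+δ)·k_gold = 33.5414 − 0.072·214.2924 ≈ 18.1124.

c_gold ≈ 18.112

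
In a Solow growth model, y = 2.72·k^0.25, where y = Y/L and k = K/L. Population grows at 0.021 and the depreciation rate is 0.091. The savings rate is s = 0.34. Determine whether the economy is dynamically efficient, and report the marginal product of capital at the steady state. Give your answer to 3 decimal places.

Break-even investment rate: n + δ = 0.021 + 0.091 = 0.112.
Steady-state k*: s·A·k^0.25 = 0.112·k gives k* = (0.34·2.72/0.112)^(1/0.75) ≈ 16.6894.
MPK = 0.25·2.72·16.6894^(-0.75) ≈ 0.0824.
MPK < n+δ = 0.112, so the economy is dynamically inefficient (over-saving).

dynamically inefficient; MPK ≈ 0.082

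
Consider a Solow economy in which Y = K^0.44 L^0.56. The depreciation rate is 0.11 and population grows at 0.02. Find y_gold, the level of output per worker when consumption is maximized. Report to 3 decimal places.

y_gold ≈ 2.606

n + δ = 0.02 + 0.11 = 0.13.
At the golden rule the marginal product of capital equals n+δ: 0.44·k^(0.44−1) = 0.13. Solving, k_gold = (0.44/0.13)^(1/0.56) ≈ 8.8217.
Output: y_gold = k_gold^0.44 = 8.8217^0.44 ≈ 2.6064.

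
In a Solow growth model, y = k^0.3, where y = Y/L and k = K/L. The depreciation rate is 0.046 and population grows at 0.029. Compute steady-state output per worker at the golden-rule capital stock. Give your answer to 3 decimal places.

n + δ = 0.029 + 0.046 = 0.075.
Golden rule sets MPK = n+δ: 0.3·k^(0.3−1) = 0.075, so k_gold = (0.3/0.075)^(1/0.7) ≈ 7.2458.
Output: y_gold = k_gold^0.3 = 7.2458^0.3 ≈ 1.8114.

y_gold ≈ 1.811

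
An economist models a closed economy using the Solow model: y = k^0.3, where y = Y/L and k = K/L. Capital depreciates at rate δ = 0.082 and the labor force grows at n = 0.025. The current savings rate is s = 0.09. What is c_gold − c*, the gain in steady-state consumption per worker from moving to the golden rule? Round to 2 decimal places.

Δc ≈ 0.24

n + δ = 0.025 + 0.082 = 0.107.
Current steady state (s = 0.09): k* = (0.09/0.107)^(1/0.7) ≈ 0.7810, y* = 0.7810^0.3 ≈ 0.9285, c* = (1−0.09)·0.9285 ≈ 0.8450.
Setting f'(k) = n+δ gives 0.3·k^(0.3−1) = 0.107, hence k_gold = (0.3/0.107)^(1/0.7) ≈ 4.3614.
y_gold = 4.3614^0.3 ≈ 1.5556, c_gold = y_gold − 0.107·k_gold ≈ 1.0889.
Gain: Δc = 1.0889 − 0.8450 ≈ 0.2439.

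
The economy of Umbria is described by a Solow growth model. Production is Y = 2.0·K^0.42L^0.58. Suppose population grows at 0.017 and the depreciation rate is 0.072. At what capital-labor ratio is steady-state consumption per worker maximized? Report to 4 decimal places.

k_gold ≈ 47.9561

n + δ = 0.017 + 0.072 = 0.089.
Maximizing c = f(k) − (n+δ)·k gives f'(k) = n+δ, i.e. 0.42·2.0·k^(0.42−1) = 0.089, so k_gold = (0.42·2.0/0.089)^(1/0.58) ≈ 47.9561.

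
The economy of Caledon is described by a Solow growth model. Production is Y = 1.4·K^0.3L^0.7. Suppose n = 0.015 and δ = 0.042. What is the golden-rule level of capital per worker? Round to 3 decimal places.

Capital per worker breaks even when investment replaces (n + δ)·k; here n + δ = 0.057.
Maximizing c = f(k) − (n+δ)·k gives f'(k) = n+δ, i.e. 0.3·1.4·k^(0.3−1) = 0.057, so k_gold = (0.3·1.4/0.057)^(1/0.7) ≈ 17.3423.

k_gold ≈ 17.342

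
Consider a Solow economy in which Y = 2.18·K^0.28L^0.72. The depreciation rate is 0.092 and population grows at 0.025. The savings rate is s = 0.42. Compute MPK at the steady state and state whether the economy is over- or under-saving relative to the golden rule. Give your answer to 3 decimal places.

The effective depreciation rate is n + δ = 0.025 + 0.092 = 0.117.
Steady-state k*: s·A·k^0.28 = 0.117·k gives k* = (0.42·2.18/0.117)^(1/0.72) ≈ 17.4181.
MPK = 0.28·2.18·17.4181^(-0.72) ≈ 0.0780.
MPK < n+δ = 0.117, so the economy is dynamically inefficient (over-saving).

over-saving; MPK ≈ 0.078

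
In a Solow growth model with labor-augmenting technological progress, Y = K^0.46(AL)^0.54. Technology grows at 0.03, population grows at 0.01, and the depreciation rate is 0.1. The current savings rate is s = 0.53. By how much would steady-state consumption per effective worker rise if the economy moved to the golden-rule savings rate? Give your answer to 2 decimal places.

Δc ≈ 0.03

The effective depreciation rate is n + g + δ = 0.01 + 0.03 + 0.1 = 0.14.
Current steady state (s = 0.53): k* = (0.53/0.14)^(1/0.54) ≈ 11.7664, y* = 11.7664^0.46 ≈ 3.1081, c* = (1−0.53)·3.1081 ≈ 1.4608.
Setting f'(k) = n+g+δ gives 0.46·k^(0.46−1) = 0.14, hence k_gold = (0.46/0.14)^(1/0.54) ≈ 9.0515.
y_gold = 9.0515^0.46 ≈ 2.7548, c_gold = y_gold − 0.14·k_gold ≈ 1.4876.
Gain: Δc = 1.4876 − 1.4608 ≈ 0.0268.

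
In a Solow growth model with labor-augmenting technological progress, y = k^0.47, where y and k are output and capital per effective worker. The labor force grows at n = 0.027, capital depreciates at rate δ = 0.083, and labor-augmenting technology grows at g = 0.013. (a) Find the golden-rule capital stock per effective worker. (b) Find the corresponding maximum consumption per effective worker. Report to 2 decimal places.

(a) k_gold ≈ 12.55; (b) c_gold ≈ 1.74

The effective depreciation rate is n + g + δ = 0.027 + 0.013 + 0.083 = 0.123.
Maximizing c = f(k) − (n+g+δ)·k gives f'(k) = n+g+δ, i.e. 0.47·k^(0.47−1) = 0.123, so k_gold = (0.47/0.123)^(1/0.53) ≈ 12.5452.
y_gold = 12.5452^0.47 ≈ 3.2831; c_gold = y_gold − 0.123·k_gold ≈ 1.7400.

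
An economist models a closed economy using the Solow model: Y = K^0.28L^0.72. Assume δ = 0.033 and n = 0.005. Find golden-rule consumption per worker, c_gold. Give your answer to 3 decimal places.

n + δ = 0.005 + 0.033 = 0.038.
Setting f'(k) = n+δ gives 0.28·k^(0.28−1) = 0.038, hence k_gold = (0.28/0.038)^(1/0.72) ≈ 16.0209.
y_gold = 16.0209^0.28 ≈ 2.1743.
c_gold = y_gold − (n+δ)·k_gold = 2.1743 − 0.038·16.0209 ≈ 1.5655.

c_gold ≈ 1.565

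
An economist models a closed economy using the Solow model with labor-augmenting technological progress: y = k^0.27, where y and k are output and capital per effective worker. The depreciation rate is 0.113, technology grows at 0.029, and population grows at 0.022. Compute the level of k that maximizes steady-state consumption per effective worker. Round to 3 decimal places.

k_gold ≈ 1.980

The effective depreciation rate is n + g + δ = 0.022 + 0.029 + 0.113 = 0.164.
Maximizing c = f(k) − (n+g+δ)·k gives f'(k) = n+g+δ, i.e. 0.27·k^(0.27−1) = 0.164, so k_gold = (0.27/0.164)^(1/0.73) ≈ 1.9797.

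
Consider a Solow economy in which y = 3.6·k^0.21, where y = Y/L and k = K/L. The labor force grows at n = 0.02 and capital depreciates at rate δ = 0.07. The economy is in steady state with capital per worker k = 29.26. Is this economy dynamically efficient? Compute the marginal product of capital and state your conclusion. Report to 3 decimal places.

dynamically inefficient; MPK ≈ 0.053

Capital per worker breaks even when investment replaces (n + δ)·k; here n + δ = 0.09.
MPK = 0.21·3.6·k^(0.21−1) = 0.21·3.6·29.26^(-0.79) ≈ 0.0525.
MPK < 0.09, so the economy is dynamically inefficient (over-saving).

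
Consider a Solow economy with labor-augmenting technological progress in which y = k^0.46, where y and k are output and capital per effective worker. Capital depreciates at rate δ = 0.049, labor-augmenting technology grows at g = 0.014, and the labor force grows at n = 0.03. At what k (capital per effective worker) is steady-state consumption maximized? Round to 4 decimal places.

The effective depreciation rate is n + g + δ = 0.03 + 0.014 + 0.049 = 0.093.
At the golden rule the marginal product of capital equals n+g+δ: 0.46·k^(0.46−1) = 0.093. Solving, k_gold = (0.46/0.093)^(1/0.54) ≈ 19.3061.

k_gold ≈ 19.3061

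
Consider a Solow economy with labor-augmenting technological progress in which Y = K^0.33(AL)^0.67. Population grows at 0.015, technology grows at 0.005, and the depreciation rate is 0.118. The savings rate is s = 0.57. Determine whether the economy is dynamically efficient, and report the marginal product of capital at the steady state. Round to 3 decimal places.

Capital per effective worker breaks even when investment replaces (n + g + δ)·k; here n + g + δ = 0.138.
Steady-state k*: s·k^0.33 = 0.138·k gives k* = (0.57/0.138)^(1/0.67) ≈ 8.3061.
MPK = 0.33·8.3061^(-0.67) ≈ 0.0799.
MPK < n+g+δ = 0.138, so the economy is dynamically inefficient (over-saving).

dynamically inefficient; MPK ≈ 0.080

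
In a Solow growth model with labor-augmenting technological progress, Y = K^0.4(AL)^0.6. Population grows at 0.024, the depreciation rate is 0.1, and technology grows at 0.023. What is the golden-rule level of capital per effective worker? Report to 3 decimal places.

Break-even investment rate: n + g + δ = 0.024 + 0.023 + 0.1 = 0.147.
Golden rule sets MPK = n+g+δ: 0.4·k^(0.4−1) = 0.147, so k_gold = (0.4/0.147)^(1/0.6) ≈ 5.3036.

k_gold ≈ 5.304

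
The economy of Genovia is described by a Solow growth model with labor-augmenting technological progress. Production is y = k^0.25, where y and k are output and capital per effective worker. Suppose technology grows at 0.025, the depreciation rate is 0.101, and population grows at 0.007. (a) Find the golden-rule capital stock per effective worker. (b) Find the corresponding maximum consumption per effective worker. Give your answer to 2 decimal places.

(a) k_gold ≈ 2.32; (b) c_gold ≈ 0.93

Break-even investment rate: n + g + δ = 0.007 + 0.025 + 0.101 = 0.133.
Setting f'(k) = n+g+δ gives 0.25·k^(0.25−1) = 0.133, hence k_gold = (0.25/0.133)^(1/0.75) ≈ 2.3198.
y_gold = 2.3198^0.25 ≈ 1.2341; c_gold = y_gold − 0.133·k_gold ≈ 0.9256.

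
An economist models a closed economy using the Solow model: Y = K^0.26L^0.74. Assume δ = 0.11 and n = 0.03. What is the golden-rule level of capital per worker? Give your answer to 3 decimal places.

k_gold ≈ 2.308

Capital per worker breaks even when investment replaces (n + δ)·k; here n + δ = 0.14.
Maximizing c = f(k) − (n+δ)·k gives f'(k) = n+δ, i.e. 0.26·k^(0.26−1) = 0.14, so k_gold = (0.26/0.14)^(1/0.74) ≈ 2.3084.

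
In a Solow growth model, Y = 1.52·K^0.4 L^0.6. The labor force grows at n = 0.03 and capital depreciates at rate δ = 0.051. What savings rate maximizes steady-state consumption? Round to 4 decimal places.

Break-even investment rate: n + δ = 0.03 + 0.051 = 0.081.
At the golden rule MPK = n+δ, and in any Cobb-Douglas steady state s = (n+δ)·k/y = MPK·k/y = capital's share 0.4.

s_gold = 0.4000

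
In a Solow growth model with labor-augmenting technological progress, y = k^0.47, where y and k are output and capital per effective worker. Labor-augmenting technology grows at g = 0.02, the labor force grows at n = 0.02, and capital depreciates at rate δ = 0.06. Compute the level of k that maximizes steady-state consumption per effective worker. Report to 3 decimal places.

k_gold ≈ 18.540

n + g + δ = 0.02 + 0.02 + 0.06 = 0.1.
Setting f'(k) = n+g+δ gives 0.47·k^(0.47−1) = 0.1, hence k_gold = (0.47/0.1)^(1/0.53) ≈ 18.5400.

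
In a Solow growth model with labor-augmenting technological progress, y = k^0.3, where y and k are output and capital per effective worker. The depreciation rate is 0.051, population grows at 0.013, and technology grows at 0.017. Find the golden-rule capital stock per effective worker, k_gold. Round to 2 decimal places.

Capital per effective worker breaks even when investment replaces (n + g + δ)·k; here n + g + δ = 0.081.
Setting f'(k) = n+g+δ gives 0.3·k^(0.3−1) = 0.081, hence k_gold = (0.3/0.081)^(1/0.7) ≈ 6.4914.

k_gold ≈ 6.49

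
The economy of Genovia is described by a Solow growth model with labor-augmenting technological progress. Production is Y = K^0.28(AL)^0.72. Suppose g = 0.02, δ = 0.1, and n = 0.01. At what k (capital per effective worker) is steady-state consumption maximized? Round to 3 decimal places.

k_gold ≈ 2.903

Break-even investment rate: n + g + δ = 0.01 + 0.02 + 0.1 = 0.13.
Setting f'(k) = n+g+δ gives 0.28·k^(0.28−1) = 0.13, hence k_gold = (0.28/0.13)^(1/0.72) ≈ 2.9027.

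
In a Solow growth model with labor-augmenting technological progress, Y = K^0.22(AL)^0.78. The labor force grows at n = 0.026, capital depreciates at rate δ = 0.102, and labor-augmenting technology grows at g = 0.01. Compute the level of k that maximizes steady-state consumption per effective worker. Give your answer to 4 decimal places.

k_gold ≈ 1.8183

The effective depreciation rate is n + g + δ = 0.026 + 0.01 + 0.102 = 0.138.
Setting f'(k) = n+g+δ gives 0.22·k^(0.22−1) = 0.138, hence k_gold = (0.22/0.138)^(1/0.78) ≈ 1.8183.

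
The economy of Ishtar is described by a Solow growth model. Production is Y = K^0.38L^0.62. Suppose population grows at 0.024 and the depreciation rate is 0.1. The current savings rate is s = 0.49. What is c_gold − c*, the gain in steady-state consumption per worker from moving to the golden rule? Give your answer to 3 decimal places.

Δc ≈ 0.048

Break-even investment rate: n + δ = 0.024 + 0.1 = 0.124.
Current steady state (s = 0.49): k* = (0.49/0.124)^(1/0.62) ≈ 9.1736, y* = 9.1736^0.38 ≈ 2.3215, c* = (1−0.49)·2.3215 ≈ 1.1840.
Setting f'(k) = n+δ gives 0.38·k^(0.38−1) = 0.124, hence k_gold = (0.38/0.124)^(1/0.62) ≈ 6.0877.
y_gold = 6.0877^0.38 ≈ 1.9865, c_gold = y_gold − 0.124·k_gold ≈ 1.2316.
Gain: Δc = 1.2316 − 1.1840 ≈ 0.0477.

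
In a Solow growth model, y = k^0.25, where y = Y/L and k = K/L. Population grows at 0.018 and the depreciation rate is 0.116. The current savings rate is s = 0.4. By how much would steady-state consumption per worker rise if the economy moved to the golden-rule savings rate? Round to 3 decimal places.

Δc ≈ 0.059

Break-even investment rate: n + δ = 0.018 + 0.116 = 0.134.
Current steady state (s = 0.4): k* = (0.4/0.134)^(1/0.75) ≈ 4.2981, y* = 4.2981^0.25 ≈ 1.4399, c* = (1−0.4)·1.4399 ≈ 0.8639.
Setting f'(k) = n+δ gives 0.25·k^(0.25−1) = 0.134, hence k_gold = (0.25/0.134)^(1/0.75) ≈ 2.2967.
y_gold = 2.2967^0.25 ≈ 1.2311, c_gold = y_gold − 0.134·k_gold ≈ 0.9233.
Gain: Δc = 0.9233 − 0.8639 ≈ 0.0594.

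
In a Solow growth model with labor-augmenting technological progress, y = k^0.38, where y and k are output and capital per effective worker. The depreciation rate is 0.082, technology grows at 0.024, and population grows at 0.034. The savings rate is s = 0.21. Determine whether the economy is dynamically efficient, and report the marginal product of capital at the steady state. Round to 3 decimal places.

The effective depreciation rate is n + g + δ = 0.034 + 0.024 + 0.082 = 0.14.
Steady-state k*: s·k^0.38 = 0.14·k gives k* = (0.21/0.14)^(1/0.62) ≈ 1.9232.
MPK = 0.38·1.9232^(-0.62) ≈ 0.2533.
MPK > n+g+δ = 0.14, so the economy is dynamically efficient (under-saving).

dynamically efficient; MPK ≈ 0.253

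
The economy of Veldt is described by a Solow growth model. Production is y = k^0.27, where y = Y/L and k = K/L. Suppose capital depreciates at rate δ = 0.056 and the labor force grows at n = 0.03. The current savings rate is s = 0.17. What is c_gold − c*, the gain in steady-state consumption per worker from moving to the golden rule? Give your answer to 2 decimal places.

Δc ≈ 0.05

Break-even investment rate: n + δ = 0.03 + 0.056 = 0.086.
Current steady state (s = 0.17): k* = (0.17/0.086)^(1/0.73) ≈ 2.5434, y* = 2.5434^0.27 ≈ 1.2867, c* = (1−0.17)·1.2867 ≈ 1.0679.
At the golden rule the marginal product of capital equals n+δ: 0.27·k^(0.27−1) = 0.086. Solving, k_gold = (0.27/0.086)^(1/0.73) ≈ 4.7933.
y_gold = 4.7933^0.27 ≈ 1.5268, c_gold = y_gold − 0.086·k_gold ≈ 1.1145.
Gain: Δc = 1.1145 − 1.0679 ≈ 0.0466.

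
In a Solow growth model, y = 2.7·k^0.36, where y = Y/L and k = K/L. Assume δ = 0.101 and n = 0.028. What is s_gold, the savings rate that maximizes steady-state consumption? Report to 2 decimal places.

s_gold = 0.36

The effective depreciation rate is n + δ = 0.028 + 0.101 = 0.129.
At the golden rule MPK = n+δ, and in any Cobb-Douglas steady state s = (n+δ)·k/y = MPK·k/y = capital's share 0.36.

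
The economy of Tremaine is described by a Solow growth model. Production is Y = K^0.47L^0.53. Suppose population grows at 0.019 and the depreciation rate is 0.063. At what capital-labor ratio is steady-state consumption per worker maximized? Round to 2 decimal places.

Capital per worker breaks even when investment replaces (n + δ)·k; here n + δ = 0.082.
At the golden rule the marginal product of capital equals n+δ: 0.47·k^(0.47−1) = 0.082. Solving, k_gold = (0.47/0.082)^(1/0.53) ≈ 26.9603.

k_gold ≈ 26.96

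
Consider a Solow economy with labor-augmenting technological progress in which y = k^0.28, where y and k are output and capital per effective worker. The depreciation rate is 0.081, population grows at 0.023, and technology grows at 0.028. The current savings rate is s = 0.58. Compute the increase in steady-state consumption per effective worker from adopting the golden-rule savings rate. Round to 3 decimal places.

Capital per effective worker breaks even when investment replaces (n + g + δ)·k; here n + g + δ = 0.132.
Current steady state (s = 0.58): k* = (0.58/0.132)^(1/0.72) ≈ 7.8136, y* = 7.8136^0.28 ≈ 1.7783, c* = (1−0.58)·1.7783 ≈ 0.7469.
Golden rule sets MPK = n+g+δ: 0.28·k^(0.28−1) = 0.132, so k_gold = (0.28/0.132)^(1/0.72) ≈ 2.8418.
y_gold = 2.8418^0.28 ≈ 1.3397, c_gold = y_gold − 0.132·k_gold ≈ 0.9646.
Gain: Δc = 0.9646 − 0.7469 ≈ 0.2177.

Δc ≈ 0.218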